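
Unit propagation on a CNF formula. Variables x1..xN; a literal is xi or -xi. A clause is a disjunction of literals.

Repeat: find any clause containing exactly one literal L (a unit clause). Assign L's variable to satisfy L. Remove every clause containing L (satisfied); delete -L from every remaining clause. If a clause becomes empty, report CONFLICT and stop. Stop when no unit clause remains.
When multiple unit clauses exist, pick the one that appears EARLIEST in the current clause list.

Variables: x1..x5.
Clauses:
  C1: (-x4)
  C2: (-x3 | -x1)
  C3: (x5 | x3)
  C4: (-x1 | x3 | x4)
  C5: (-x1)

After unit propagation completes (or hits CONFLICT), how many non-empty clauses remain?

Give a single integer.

unit clause [-4] forces x4=F; simplify:
  drop 4 from [-1, 3, 4] -> [-1, 3]
  satisfied 1 clause(s); 4 remain; assigned so far: [4]
unit clause [-1] forces x1=F; simplify:
  satisfied 3 clause(s); 1 remain; assigned so far: [1, 4]

Answer: 1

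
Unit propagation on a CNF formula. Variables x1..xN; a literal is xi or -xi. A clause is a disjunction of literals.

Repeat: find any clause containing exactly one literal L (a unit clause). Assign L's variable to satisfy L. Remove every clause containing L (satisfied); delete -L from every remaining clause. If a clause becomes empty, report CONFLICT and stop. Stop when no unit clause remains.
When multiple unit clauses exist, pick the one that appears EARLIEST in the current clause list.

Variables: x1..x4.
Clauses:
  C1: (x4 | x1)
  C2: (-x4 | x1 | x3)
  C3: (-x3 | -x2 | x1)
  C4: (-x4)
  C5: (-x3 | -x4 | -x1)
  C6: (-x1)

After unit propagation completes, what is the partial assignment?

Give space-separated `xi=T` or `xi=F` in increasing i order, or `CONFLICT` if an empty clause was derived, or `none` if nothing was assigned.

Answer: CONFLICT

Derivation:
unit clause [-4] forces x4=F; simplify:
  drop 4 from [4, 1] -> [1]
  satisfied 3 clause(s); 3 remain; assigned so far: [4]
unit clause [1] forces x1=T; simplify:
  drop -1 from [-1] -> [] (empty!)
  satisfied 2 clause(s); 1 remain; assigned so far: [1, 4]
CONFLICT (empty clause)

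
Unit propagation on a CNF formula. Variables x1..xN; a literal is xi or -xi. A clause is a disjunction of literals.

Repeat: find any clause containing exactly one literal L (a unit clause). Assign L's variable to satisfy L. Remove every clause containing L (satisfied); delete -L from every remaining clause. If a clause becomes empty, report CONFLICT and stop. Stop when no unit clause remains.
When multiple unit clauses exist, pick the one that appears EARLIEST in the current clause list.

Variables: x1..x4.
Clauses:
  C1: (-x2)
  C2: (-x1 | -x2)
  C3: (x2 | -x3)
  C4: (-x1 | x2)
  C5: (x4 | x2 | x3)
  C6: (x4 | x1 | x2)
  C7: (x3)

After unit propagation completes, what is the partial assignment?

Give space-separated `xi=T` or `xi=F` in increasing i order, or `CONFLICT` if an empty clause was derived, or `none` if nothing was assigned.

Answer: CONFLICT

Derivation:
unit clause [-2] forces x2=F; simplify:
  drop 2 from [2, -3] -> [-3]
  drop 2 from [-1, 2] -> [-1]
  drop 2 from [4, 2, 3] -> [4, 3]
  drop 2 from [4, 1, 2] -> [4, 1]
  satisfied 2 clause(s); 5 remain; assigned so far: [2]
unit clause [-3] forces x3=F; simplify:
  drop 3 from [4, 3] -> [4]
  drop 3 from [3] -> [] (empty!)
  satisfied 1 clause(s); 4 remain; assigned so far: [2, 3]
CONFLICT (empty clause)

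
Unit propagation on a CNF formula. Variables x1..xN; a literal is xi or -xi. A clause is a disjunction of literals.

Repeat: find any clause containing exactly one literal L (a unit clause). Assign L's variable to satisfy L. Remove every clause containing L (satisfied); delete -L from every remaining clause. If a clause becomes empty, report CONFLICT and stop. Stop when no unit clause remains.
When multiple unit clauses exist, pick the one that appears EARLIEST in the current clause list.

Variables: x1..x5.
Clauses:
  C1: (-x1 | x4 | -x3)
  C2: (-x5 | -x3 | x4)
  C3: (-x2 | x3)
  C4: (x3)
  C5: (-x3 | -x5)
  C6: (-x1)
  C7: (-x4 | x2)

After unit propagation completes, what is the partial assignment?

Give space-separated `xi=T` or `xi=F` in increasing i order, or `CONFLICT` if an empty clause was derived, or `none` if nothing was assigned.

Answer: x1=F x3=T x5=F

Derivation:
unit clause [3] forces x3=T; simplify:
  drop -3 from [-1, 4, -3] -> [-1, 4]
  drop -3 from [-5, -3, 4] -> [-5, 4]
  drop -3 from [-3, -5] -> [-5]
  satisfied 2 clause(s); 5 remain; assigned so far: [3]
unit clause [-5] forces x5=F; simplify:
  satisfied 2 clause(s); 3 remain; assigned so far: [3, 5]
unit clause [-1] forces x1=F; simplify:
  satisfied 2 clause(s); 1 remain; assigned so far: [1, 3, 5]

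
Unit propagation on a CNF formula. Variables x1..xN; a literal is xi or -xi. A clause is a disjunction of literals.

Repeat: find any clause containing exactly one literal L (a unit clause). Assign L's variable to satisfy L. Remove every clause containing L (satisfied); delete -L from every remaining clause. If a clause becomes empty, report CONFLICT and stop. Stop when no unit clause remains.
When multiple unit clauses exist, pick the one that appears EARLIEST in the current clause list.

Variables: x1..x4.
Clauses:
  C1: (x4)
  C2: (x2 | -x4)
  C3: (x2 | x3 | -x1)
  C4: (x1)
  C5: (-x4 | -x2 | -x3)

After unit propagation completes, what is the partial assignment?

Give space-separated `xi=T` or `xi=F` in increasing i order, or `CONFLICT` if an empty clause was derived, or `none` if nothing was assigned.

unit clause [4] forces x4=T; simplify:
  drop -4 from [2, -4] -> [2]
  drop -4 from [-4, -2, -3] -> [-2, -3]
  satisfied 1 clause(s); 4 remain; assigned so far: [4]
unit clause [2] forces x2=T; simplify:
  drop -2 from [-2, -3] -> [-3]
  satisfied 2 clause(s); 2 remain; assigned so far: [2, 4]
unit clause [1] forces x1=T; simplify:
  satisfied 1 clause(s); 1 remain; assigned so far: [1, 2, 4]
unit clause [-3] forces x3=F; simplify:
  satisfied 1 clause(s); 0 remain; assigned so far: [1, 2, 3, 4]

Answer: x1=T x2=T x3=F x4=T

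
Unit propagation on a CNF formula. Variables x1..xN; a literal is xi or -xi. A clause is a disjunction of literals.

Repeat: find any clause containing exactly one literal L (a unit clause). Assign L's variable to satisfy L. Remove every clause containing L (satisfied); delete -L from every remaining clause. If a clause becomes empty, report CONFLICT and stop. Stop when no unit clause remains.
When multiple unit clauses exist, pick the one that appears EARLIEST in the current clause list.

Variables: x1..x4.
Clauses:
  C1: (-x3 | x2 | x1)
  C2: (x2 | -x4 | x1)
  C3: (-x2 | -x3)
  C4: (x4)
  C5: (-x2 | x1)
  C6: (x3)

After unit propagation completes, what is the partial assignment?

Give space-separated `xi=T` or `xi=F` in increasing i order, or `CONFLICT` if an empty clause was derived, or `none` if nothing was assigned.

Answer: x1=T x2=F x3=T x4=T

Derivation:
unit clause [4] forces x4=T; simplify:
  drop -4 from [2, -4, 1] -> [2, 1]
  satisfied 1 clause(s); 5 remain; assigned so far: [4]
unit clause [3] forces x3=T; simplify:
  drop -3 from [-3, 2, 1] -> [2, 1]
  drop -3 from [-2, -3] -> [-2]
  satisfied 1 clause(s); 4 remain; assigned so far: [3, 4]
unit clause [-2] forces x2=F; simplify:
  drop 2 from [2, 1] -> [1]
  drop 2 from [2, 1] -> [1]
  satisfied 2 clause(s); 2 remain; assigned so far: [2, 3, 4]
unit clause [1] forces x1=T; simplify:
  satisfied 2 clause(s); 0 remain; assigned so far: [1, 2, 3, 4]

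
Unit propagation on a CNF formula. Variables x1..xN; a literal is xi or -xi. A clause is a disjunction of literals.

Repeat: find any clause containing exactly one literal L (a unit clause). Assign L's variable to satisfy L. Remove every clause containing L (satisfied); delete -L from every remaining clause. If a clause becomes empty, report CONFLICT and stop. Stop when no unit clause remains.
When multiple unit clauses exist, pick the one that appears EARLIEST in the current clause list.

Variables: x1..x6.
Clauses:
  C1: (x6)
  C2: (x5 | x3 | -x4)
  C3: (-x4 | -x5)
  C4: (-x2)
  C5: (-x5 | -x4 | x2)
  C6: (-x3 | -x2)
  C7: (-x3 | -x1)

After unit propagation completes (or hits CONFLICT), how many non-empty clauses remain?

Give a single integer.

Answer: 4

Derivation:
unit clause [6] forces x6=T; simplify:
  satisfied 1 clause(s); 6 remain; assigned so far: [6]
unit clause [-2] forces x2=F; simplify:
  drop 2 from [-5, -4, 2] -> [-5, -4]
  satisfied 2 clause(s); 4 remain; assigned so far: [2, 6]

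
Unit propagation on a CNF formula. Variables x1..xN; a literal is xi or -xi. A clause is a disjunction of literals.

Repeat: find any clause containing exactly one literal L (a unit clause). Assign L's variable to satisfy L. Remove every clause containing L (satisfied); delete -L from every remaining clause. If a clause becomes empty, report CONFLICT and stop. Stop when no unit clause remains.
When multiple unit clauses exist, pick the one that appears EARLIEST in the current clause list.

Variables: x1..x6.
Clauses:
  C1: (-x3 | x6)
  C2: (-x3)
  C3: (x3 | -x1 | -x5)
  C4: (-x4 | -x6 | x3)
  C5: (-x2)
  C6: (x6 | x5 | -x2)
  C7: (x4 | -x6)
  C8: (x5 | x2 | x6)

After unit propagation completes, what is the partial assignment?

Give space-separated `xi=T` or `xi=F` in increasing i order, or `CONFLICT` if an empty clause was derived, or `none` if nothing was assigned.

unit clause [-3] forces x3=F; simplify:
  drop 3 from [3, -1, -5] -> [-1, -5]
  drop 3 from [-4, -6, 3] -> [-4, -6]
  satisfied 2 clause(s); 6 remain; assigned so far: [3]
unit clause [-2] forces x2=F; simplify:
  drop 2 from [5, 2, 6] -> [5, 6]
  satisfied 2 clause(s); 4 remain; assigned so far: [2, 3]

Answer: x2=F x3=F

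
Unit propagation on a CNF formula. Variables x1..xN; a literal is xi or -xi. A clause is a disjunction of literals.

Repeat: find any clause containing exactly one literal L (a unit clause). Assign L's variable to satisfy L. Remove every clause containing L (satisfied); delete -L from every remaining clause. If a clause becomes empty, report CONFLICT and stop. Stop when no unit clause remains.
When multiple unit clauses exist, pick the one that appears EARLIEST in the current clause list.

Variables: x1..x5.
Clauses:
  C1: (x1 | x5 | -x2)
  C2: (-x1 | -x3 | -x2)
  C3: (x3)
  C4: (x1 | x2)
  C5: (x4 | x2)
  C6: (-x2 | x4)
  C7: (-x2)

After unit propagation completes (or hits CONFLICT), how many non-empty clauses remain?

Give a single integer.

Answer: 0

Derivation:
unit clause [3] forces x3=T; simplify:
  drop -3 from [-1, -3, -2] -> [-1, -2]
  satisfied 1 clause(s); 6 remain; assigned so far: [3]
unit clause [-2] forces x2=F; simplify:
  drop 2 from [1, 2] -> [1]
  drop 2 from [4, 2] -> [4]
  satisfied 4 clause(s); 2 remain; assigned so far: [2, 3]
unit clause [1] forces x1=T; simplify:
  satisfied 1 clause(s); 1 remain; assigned so far: [1, 2, 3]
unit clause [4] forces x4=T; simplify:
  satisfied 1 clause(s); 0 remain; assigned so far: [1, 2, 3, 4]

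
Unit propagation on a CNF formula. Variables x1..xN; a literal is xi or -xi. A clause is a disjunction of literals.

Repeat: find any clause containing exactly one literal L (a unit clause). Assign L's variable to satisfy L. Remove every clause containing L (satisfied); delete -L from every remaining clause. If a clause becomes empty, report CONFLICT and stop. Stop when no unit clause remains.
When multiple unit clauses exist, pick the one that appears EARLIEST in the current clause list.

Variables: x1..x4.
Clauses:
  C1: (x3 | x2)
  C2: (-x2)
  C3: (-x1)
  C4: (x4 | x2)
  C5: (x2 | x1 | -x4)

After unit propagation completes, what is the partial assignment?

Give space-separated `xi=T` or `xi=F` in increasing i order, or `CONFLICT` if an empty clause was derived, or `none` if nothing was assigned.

Answer: CONFLICT

Derivation:
unit clause [-2] forces x2=F; simplify:
  drop 2 from [3, 2] -> [3]
  drop 2 from [4, 2] -> [4]
  drop 2 from [2, 1, -4] -> [1, -4]
  satisfied 1 clause(s); 4 remain; assigned so far: [2]
unit clause [3] forces x3=T; simplify:
  satisfied 1 clause(s); 3 remain; assigned so far: [2, 3]
unit clause [-1] forces x1=F; simplify:
  drop 1 from [1, -4] -> [-4]
  satisfied 1 clause(s); 2 remain; assigned so far: [1, 2, 3]
unit clause [4] forces x4=T; simplify:
  drop -4 from [-4] -> [] (empty!)
  satisfied 1 clause(s); 1 remain; assigned so far: [1, 2, 3, 4]
CONFLICT (empty clause)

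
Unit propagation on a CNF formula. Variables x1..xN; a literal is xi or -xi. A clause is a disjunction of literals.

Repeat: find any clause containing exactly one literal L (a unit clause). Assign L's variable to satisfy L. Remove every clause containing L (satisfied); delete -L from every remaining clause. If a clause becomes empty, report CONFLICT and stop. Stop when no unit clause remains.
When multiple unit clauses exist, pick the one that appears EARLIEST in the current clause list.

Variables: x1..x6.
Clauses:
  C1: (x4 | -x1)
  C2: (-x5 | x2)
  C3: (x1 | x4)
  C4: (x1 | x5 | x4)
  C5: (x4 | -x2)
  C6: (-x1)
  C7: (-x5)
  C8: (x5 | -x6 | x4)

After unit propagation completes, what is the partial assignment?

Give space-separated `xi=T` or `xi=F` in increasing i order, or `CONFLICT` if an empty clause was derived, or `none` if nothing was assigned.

unit clause [-1] forces x1=F; simplify:
  drop 1 from [1, 4] -> [4]
  drop 1 from [1, 5, 4] -> [5, 4]
  satisfied 2 clause(s); 6 remain; assigned so far: [1]
unit clause [4] forces x4=T; simplify:
  satisfied 4 clause(s); 2 remain; assigned so far: [1, 4]
unit clause [-5] forces x5=F; simplify:
  satisfied 2 clause(s); 0 remain; assigned so far: [1, 4, 5]

Answer: x1=F x4=T x5=F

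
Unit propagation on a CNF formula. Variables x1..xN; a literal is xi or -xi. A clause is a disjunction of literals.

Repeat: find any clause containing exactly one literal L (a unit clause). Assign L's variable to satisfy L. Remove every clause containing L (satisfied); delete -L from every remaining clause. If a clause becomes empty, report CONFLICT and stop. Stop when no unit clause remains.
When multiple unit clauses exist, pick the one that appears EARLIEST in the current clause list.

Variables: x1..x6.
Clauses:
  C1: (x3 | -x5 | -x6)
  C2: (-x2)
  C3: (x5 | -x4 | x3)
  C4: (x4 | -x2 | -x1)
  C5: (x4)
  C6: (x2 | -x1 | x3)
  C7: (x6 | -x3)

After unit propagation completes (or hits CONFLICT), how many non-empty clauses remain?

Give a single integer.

Answer: 4

Derivation:
unit clause [-2] forces x2=F; simplify:
  drop 2 from [2, -1, 3] -> [-1, 3]
  satisfied 2 clause(s); 5 remain; assigned so far: [2]
unit clause [4] forces x4=T; simplify:
  drop -4 from [5, -4, 3] -> [5, 3]
  satisfied 1 clause(s); 4 remain; assigned so far: [2, 4]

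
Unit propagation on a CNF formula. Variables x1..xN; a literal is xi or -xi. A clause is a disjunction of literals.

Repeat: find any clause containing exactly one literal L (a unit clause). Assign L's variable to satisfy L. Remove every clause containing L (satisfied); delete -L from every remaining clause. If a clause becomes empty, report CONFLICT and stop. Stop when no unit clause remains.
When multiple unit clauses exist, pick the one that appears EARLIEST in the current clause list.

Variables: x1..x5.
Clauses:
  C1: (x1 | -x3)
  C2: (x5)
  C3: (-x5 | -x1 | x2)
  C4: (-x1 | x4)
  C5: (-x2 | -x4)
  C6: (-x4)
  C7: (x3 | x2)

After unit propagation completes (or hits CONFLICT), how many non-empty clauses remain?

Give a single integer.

unit clause [5] forces x5=T; simplify:
  drop -5 from [-5, -1, 2] -> [-1, 2]
  satisfied 1 clause(s); 6 remain; assigned so far: [5]
unit clause [-4] forces x4=F; simplify:
  drop 4 from [-1, 4] -> [-1]
  satisfied 2 clause(s); 4 remain; assigned so far: [4, 5]
unit clause [-1] forces x1=F; simplify:
  drop 1 from [1, -3] -> [-3]
  satisfied 2 clause(s); 2 remain; assigned so far: [1, 4, 5]
unit clause [-3] forces x3=F; simplify:
  drop 3 from [3, 2] -> [2]
  satisfied 1 clause(s); 1 remain; assigned so far: [1, 3, 4, 5]
unit clause [2] forces x2=T; simplify:
  satisfied 1 clause(s); 0 remain; assigned so far: [1, 2, 3, 4, 5]

Answer: 0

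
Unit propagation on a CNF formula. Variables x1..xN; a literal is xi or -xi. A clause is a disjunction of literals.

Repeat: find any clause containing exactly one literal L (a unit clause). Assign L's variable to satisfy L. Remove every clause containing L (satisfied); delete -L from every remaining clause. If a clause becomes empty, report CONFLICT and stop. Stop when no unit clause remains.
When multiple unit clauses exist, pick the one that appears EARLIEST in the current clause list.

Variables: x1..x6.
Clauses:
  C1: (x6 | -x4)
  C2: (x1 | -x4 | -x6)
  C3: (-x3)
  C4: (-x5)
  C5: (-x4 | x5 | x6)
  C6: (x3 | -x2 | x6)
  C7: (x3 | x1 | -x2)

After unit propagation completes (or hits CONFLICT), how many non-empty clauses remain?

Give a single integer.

Answer: 5

Derivation:
unit clause [-3] forces x3=F; simplify:
  drop 3 from [3, -2, 6] -> [-2, 6]
  drop 3 from [3, 1, -2] -> [1, -2]
  satisfied 1 clause(s); 6 remain; assigned so far: [3]
unit clause [-5] forces x5=F; simplify:
  drop 5 from [-4, 5, 6] -> [-4, 6]
  satisfied 1 clause(s); 5 remain; assigned so far: [3, 5]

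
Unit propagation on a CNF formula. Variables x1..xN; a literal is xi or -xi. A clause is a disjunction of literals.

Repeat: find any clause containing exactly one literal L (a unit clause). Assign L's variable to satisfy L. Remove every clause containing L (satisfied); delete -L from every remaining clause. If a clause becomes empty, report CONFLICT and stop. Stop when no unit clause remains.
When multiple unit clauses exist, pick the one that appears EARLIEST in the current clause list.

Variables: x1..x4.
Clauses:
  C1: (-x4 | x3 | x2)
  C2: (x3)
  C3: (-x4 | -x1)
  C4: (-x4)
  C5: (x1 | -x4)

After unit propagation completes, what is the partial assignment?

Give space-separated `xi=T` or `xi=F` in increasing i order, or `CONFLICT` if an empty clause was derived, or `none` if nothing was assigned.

Answer: x3=T x4=F

Derivation:
unit clause [3] forces x3=T; simplify:
  satisfied 2 clause(s); 3 remain; assigned so far: [3]
unit clause [-4] forces x4=F; simplify:
  satisfied 3 clause(s); 0 remain; assigned so far: [3, 4]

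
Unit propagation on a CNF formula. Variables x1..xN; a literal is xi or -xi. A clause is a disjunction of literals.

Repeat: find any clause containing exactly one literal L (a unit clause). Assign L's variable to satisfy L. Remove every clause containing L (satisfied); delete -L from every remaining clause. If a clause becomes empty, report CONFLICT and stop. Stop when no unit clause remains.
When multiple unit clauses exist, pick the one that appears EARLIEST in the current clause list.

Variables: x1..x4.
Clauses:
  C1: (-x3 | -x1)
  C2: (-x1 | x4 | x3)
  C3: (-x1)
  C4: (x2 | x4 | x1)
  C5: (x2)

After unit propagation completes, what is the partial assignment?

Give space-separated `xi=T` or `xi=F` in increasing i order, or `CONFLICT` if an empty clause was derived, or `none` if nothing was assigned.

Answer: x1=F x2=T

Derivation:
unit clause [-1] forces x1=F; simplify:
  drop 1 from [2, 4, 1] -> [2, 4]
  satisfied 3 clause(s); 2 remain; assigned so far: [1]
unit clause [2] forces x2=T; simplify:
  satisfied 2 clause(s); 0 remain; assigned so far: [1, 2]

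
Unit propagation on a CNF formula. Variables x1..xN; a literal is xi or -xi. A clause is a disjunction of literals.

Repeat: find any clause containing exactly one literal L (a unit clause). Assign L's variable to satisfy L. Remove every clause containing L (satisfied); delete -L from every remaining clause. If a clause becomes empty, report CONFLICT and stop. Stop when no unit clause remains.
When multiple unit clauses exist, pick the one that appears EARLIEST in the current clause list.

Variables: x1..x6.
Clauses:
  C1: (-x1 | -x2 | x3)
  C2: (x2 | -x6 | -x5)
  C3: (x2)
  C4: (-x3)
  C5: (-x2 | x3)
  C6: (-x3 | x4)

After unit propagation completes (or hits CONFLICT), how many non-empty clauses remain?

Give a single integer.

unit clause [2] forces x2=T; simplify:
  drop -2 from [-1, -2, 3] -> [-1, 3]
  drop -2 from [-2, 3] -> [3]
  satisfied 2 clause(s); 4 remain; assigned so far: [2]
unit clause [-3] forces x3=F; simplify:
  drop 3 from [-1, 3] -> [-1]
  drop 3 from [3] -> [] (empty!)
  satisfied 2 clause(s); 2 remain; assigned so far: [2, 3]
CONFLICT (empty clause)

Answer: 1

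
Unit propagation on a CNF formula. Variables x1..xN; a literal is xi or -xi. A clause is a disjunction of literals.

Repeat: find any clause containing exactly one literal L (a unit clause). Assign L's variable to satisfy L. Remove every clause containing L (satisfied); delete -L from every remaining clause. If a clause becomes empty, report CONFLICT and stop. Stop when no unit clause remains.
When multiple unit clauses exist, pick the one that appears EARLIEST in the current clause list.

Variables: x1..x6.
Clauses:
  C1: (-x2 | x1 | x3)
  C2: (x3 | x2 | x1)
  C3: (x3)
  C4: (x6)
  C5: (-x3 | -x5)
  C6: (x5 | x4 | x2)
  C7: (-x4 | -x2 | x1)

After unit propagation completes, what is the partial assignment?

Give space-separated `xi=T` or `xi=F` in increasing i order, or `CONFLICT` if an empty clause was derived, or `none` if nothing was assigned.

unit clause [3] forces x3=T; simplify:
  drop -3 from [-3, -5] -> [-5]
  satisfied 3 clause(s); 4 remain; assigned so far: [3]
unit clause [6] forces x6=T; simplify:
  satisfied 1 clause(s); 3 remain; assigned so far: [3, 6]
unit clause [-5] forces x5=F; simplify:
  drop 5 from [5, 4, 2] -> [4, 2]
  satisfied 1 clause(s); 2 remain; assigned so far: [3, 5, 6]

Answer: x3=T x5=F x6=T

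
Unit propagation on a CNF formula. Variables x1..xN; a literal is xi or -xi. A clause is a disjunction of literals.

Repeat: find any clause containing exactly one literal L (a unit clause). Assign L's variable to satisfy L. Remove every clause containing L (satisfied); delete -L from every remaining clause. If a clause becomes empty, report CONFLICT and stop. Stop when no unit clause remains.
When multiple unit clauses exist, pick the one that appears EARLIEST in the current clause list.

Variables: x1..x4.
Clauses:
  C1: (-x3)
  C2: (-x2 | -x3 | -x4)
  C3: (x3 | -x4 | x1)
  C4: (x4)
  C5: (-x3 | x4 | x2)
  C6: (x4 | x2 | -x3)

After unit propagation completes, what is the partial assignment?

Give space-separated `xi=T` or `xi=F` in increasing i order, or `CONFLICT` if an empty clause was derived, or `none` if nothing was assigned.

Answer: x1=T x3=F x4=T

Derivation:
unit clause [-3] forces x3=F; simplify:
  drop 3 from [3, -4, 1] -> [-4, 1]
  satisfied 4 clause(s); 2 remain; assigned so far: [3]
unit clause [4] forces x4=T; simplify:
  drop -4 from [-4, 1] -> [1]
  satisfied 1 clause(s); 1 remain; assigned so far: [3, 4]
unit clause [1] forces x1=T; simplify:
  satisfied 1 clause(s); 0 remain; assigned so far: [1, 3, 4]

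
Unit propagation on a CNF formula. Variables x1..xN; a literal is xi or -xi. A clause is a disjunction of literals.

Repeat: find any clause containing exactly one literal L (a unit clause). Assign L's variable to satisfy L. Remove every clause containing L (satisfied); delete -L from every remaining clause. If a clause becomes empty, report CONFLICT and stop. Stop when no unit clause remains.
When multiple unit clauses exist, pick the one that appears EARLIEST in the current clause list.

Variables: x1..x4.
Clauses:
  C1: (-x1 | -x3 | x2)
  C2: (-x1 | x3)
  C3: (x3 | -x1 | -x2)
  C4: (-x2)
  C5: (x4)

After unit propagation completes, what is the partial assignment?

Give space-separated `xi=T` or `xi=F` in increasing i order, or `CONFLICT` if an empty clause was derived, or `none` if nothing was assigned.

Answer: x2=F x4=T

Derivation:
unit clause [-2] forces x2=F; simplify:
  drop 2 from [-1, -3, 2] -> [-1, -3]
  satisfied 2 clause(s); 3 remain; assigned so far: [2]
unit clause [4] forces x4=T; simplify:
  satisfied 1 clause(s); 2 remain; assigned so far: [2, 4]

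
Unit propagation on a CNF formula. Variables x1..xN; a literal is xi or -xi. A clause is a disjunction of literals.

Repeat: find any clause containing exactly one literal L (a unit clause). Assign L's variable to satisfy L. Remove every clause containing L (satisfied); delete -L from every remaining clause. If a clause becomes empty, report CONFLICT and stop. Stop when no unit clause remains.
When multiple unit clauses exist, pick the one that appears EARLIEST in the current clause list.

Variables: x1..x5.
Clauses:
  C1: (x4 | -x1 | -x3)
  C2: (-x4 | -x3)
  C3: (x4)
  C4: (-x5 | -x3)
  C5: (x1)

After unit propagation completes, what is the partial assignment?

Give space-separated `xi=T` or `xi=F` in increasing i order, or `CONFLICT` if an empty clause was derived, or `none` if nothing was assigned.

unit clause [4] forces x4=T; simplify:
  drop -4 from [-4, -3] -> [-3]
  satisfied 2 clause(s); 3 remain; assigned so far: [4]
unit clause [-3] forces x3=F; simplify:
  satisfied 2 clause(s); 1 remain; assigned so far: [3, 4]
unit clause [1] forces x1=T; simplify:
  satisfied 1 clause(s); 0 remain; assigned so far: [1, 3, 4]

Answer: x1=T x3=F x4=T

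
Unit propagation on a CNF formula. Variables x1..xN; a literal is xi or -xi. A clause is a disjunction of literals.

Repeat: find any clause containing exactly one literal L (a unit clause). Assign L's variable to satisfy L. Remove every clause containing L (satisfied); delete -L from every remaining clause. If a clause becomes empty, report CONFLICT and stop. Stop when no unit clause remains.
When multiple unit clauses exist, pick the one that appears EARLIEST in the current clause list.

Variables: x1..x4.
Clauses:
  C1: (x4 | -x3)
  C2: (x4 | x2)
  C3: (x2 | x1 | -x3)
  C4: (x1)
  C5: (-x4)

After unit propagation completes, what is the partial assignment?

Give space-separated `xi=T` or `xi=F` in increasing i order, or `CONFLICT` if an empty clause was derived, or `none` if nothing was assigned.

unit clause [1] forces x1=T; simplify:
  satisfied 2 clause(s); 3 remain; assigned so far: [1]
unit clause [-4] forces x4=F; simplify:
  drop 4 from [4, -3] -> [-3]
  drop 4 from [4, 2] -> [2]
  satisfied 1 clause(s); 2 remain; assigned so far: [1, 4]
unit clause [-3] forces x3=F; simplify:
  satisfied 1 clause(s); 1 remain; assigned so far: [1, 3, 4]
unit clause [2] forces x2=T; simplify:
  satisfied 1 clause(s); 0 remain; assigned so far: [1, 2, 3, 4]

Answer: x1=T x2=T x3=F x4=F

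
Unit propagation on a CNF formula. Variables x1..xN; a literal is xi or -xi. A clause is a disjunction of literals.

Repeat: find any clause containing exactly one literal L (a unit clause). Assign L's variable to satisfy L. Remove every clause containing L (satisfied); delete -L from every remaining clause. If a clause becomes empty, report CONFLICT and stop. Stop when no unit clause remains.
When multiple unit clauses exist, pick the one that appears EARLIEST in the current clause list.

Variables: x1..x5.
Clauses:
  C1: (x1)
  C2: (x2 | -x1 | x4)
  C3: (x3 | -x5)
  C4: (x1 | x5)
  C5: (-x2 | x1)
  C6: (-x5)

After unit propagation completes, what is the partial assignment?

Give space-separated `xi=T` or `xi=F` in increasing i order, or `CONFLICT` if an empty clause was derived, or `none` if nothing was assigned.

Answer: x1=T x5=F

Derivation:
unit clause [1] forces x1=T; simplify:
  drop -1 from [2, -1, 4] -> [2, 4]
  satisfied 3 clause(s); 3 remain; assigned so far: [1]
unit clause [-5] forces x5=F; simplify:
  satisfied 2 clause(s); 1 remain; assigned so far: [1, 5]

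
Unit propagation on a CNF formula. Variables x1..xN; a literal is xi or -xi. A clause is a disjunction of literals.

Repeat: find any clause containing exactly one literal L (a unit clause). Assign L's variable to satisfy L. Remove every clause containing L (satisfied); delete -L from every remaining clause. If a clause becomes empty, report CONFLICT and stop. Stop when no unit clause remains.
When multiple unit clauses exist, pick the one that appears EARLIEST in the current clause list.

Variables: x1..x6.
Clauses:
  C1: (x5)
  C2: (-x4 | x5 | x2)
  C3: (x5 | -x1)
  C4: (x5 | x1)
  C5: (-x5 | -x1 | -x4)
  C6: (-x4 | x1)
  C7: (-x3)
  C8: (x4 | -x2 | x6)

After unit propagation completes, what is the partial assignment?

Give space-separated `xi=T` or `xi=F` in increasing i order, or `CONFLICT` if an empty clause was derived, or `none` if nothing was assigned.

unit clause [5] forces x5=T; simplify:
  drop -5 from [-5, -1, -4] -> [-1, -4]
  satisfied 4 clause(s); 4 remain; assigned so far: [5]
unit clause [-3] forces x3=F; simplify:
  satisfied 1 clause(s); 3 remain; assigned so far: [3, 5]

Answer: x3=F x5=T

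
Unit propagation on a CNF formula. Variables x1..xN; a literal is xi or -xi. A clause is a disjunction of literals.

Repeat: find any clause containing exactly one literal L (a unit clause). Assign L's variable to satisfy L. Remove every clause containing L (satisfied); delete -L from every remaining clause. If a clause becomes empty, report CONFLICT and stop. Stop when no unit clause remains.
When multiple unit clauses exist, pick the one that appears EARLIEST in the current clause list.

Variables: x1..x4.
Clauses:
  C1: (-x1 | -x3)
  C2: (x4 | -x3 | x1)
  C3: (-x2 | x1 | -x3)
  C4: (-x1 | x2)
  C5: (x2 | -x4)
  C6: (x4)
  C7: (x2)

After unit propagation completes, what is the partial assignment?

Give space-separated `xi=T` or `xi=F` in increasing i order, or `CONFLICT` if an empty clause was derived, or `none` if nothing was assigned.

Answer: x2=T x4=T

Derivation:
unit clause [4] forces x4=T; simplify:
  drop -4 from [2, -4] -> [2]
  satisfied 2 clause(s); 5 remain; assigned so far: [4]
unit clause [2] forces x2=T; simplify:
  drop -2 from [-2, 1, -3] -> [1, -3]
  satisfied 3 clause(s); 2 remain; assigned so far: [2, 4]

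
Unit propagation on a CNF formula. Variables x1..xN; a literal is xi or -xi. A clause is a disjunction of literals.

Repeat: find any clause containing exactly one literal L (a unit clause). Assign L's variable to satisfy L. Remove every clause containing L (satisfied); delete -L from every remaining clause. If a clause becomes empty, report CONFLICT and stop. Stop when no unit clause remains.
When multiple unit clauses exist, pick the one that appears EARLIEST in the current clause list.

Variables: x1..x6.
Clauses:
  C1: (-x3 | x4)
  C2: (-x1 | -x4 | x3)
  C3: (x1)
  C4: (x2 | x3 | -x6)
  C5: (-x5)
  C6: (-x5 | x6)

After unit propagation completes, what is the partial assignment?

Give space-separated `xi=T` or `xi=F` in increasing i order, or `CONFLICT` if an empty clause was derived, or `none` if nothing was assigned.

Answer: x1=T x5=F

Derivation:
unit clause [1] forces x1=T; simplify:
  drop -1 from [-1, -4, 3] -> [-4, 3]
  satisfied 1 clause(s); 5 remain; assigned so far: [1]
unit clause [-5] forces x5=F; simplify:
  satisfied 2 clause(s); 3 remain; assigned so far: [1, 5]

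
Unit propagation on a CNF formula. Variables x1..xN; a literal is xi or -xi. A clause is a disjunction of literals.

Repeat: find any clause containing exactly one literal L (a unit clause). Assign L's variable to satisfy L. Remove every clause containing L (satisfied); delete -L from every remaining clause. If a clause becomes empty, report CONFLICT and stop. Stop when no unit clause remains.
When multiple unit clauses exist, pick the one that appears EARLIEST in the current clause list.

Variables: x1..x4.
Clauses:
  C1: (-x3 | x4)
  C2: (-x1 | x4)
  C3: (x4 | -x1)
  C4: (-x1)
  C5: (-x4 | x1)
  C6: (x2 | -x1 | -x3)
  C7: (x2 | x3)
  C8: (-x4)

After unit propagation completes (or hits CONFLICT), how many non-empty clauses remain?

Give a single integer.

unit clause [-1] forces x1=F; simplify:
  drop 1 from [-4, 1] -> [-4]
  satisfied 4 clause(s); 4 remain; assigned so far: [1]
unit clause [-4] forces x4=F; simplify:
  drop 4 from [-3, 4] -> [-3]
  satisfied 2 clause(s); 2 remain; assigned so far: [1, 4]
unit clause [-3] forces x3=F; simplify:
  drop 3 from [2, 3] -> [2]
  satisfied 1 clause(s); 1 remain; assigned so far: [1, 3, 4]
unit clause [2] forces x2=T; simplify:
  satisfied 1 clause(s); 0 remain; assigned so far: [1, 2, 3, 4]

Answer: 0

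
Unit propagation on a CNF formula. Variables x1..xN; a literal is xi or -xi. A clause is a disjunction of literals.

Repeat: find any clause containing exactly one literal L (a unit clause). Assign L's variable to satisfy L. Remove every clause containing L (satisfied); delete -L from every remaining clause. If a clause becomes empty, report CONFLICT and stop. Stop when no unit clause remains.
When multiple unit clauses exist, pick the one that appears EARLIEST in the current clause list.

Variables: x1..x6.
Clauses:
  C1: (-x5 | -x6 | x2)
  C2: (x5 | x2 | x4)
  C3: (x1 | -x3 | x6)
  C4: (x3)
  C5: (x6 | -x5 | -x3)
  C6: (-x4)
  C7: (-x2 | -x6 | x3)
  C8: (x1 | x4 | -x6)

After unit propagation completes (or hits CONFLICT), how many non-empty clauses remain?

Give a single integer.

Answer: 5

Derivation:
unit clause [3] forces x3=T; simplify:
  drop -3 from [1, -3, 6] -> [1, 6]
  drop -3 from [6, -5, -3] -> [6, -5]
  satisfied 2 clause(s); 6 remain; assigned so far: [3]
unit clause [-4] forces x4=F; simplify:
  drop 4 from [5, 2, 4] -> [5, 2]
  drop 4 from [1, 4, -6] -> [1, -6]
  satisfied 1 clause(s); 5 remain; assigned so far: [3, 4]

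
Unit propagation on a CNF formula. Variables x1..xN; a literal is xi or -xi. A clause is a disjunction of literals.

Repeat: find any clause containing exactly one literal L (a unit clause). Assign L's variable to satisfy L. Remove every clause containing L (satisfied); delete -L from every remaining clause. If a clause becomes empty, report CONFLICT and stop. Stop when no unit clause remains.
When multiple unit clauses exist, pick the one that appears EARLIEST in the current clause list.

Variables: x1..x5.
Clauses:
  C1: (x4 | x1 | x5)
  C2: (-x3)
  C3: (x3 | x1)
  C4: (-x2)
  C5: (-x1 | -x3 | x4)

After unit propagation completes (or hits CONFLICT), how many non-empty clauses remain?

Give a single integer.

unit clause [-3] forces x3=F; simplify:
  drop 3 from [3, 1] -> [1]
  satisfied 2 clause(s); 3 remain; assigned so far: [3]
unit clause [1] forces x1=T; simplify:
  satisfied 2 clause(s); 1 remain; assigned so far: [1, 3]
unit clause [-2] forces x2=F; simplify:
  satisfied 1 clause(s); 0 remain; assigned so far: [1, 2, 3]

Answer: 0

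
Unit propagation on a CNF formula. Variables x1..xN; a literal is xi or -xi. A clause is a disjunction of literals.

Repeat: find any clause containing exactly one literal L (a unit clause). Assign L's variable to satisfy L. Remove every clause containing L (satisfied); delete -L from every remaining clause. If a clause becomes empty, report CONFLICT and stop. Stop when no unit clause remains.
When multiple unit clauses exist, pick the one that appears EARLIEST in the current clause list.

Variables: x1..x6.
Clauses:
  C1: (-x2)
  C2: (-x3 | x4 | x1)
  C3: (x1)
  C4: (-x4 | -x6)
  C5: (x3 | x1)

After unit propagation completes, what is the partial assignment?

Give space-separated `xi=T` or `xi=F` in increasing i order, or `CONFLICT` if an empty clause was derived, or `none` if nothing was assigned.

Answer: x1=T x2=F

Derivation:
unit clause [-2] forces x2=F; simplify:
  satisfied 1 clause(s); 4 remain; assigned so far: [2]
unit clause [1] forces x1=T; simplify:
  satisfied 3 clause(s); 1 remain; assigned so far: [1, 2]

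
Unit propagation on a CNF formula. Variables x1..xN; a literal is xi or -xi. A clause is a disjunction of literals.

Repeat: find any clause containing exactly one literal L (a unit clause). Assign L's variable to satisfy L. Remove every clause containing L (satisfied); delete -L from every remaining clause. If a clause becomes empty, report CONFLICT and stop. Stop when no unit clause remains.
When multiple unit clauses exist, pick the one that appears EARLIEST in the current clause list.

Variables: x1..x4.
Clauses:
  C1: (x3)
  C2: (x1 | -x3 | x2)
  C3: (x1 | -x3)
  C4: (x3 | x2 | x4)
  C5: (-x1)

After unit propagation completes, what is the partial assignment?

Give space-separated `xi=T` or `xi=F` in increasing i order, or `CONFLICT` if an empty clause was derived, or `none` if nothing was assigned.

Answer: CONFLICT

Derivation:
unit clause [3] forces x3=T; simplify:
  drop -3 from [1, -3, 2] -> [1, 2]
  drop -3 from [1, -3] -> [1]
  satisfied 2 clause(s); 3 remain; assigned so far: [3]
unit clause [1] forces x1=T; simplify:
  drop -1 from [-1] -> [] (empty!)
  satisfied 2 clause(s); 1 remain; assigned so far: [1, 3]
CONFLICT (empty clause)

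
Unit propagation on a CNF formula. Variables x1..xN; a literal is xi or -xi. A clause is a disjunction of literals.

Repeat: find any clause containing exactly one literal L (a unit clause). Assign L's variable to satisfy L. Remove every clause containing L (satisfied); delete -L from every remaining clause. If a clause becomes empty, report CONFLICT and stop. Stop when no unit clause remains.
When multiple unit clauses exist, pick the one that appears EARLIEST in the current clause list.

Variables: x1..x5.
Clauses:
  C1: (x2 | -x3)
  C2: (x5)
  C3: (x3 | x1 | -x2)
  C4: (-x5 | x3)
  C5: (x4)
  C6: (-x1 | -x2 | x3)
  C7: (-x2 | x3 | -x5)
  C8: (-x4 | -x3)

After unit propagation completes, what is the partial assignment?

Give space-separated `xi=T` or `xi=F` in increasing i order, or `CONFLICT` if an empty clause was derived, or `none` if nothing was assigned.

Answer: CONFLICT

Derivation:
unit clause [5] forces x5=T; simplify:
  drop -5 from [-5, 3] -> [3]
  drop -5 from [-2, 3, -5] -> [-2, 3]
  satisfied 1 clause(s); 7 remain; assigned so far: [5]
unit clause [3] forces x3=T; simplify:
  drop -3 from [2, -3] -> [2]
  drop -3 from [-4, -3] -> [-4]
  satisfied 4 clause(s); 3 remain; assigned so far: [3, 5]
unit clause [2] forces x2=T; simplify:
  satisfied 1 clause(s); 2 remain; assigned so far: [2, 3, 5]
unit clause [4] forces x4=T; simplify:
  drop -4 from [-4] -> [] (empty!)
  satisfied 1 clause(s); 1 remain; assigned so far: [2, 3, 4, 5]
CONFLICT (empty clause)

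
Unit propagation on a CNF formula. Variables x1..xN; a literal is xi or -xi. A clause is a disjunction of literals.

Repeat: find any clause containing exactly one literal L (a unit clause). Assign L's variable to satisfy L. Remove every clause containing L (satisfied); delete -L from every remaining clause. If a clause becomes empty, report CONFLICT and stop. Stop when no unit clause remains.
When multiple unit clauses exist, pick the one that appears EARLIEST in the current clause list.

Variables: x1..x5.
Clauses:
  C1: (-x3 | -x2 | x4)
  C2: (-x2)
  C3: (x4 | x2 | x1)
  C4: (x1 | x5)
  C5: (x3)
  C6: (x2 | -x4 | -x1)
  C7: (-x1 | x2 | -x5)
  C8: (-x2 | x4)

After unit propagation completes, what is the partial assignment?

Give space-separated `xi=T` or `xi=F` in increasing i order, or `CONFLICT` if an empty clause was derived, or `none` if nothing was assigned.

Answer: x2=F x3=T

Derivation:
unit clause [-2] forces x2=F; simplify:
  drop 2 from [4, 2, 1] -> [4, 1]
  drop 2 from [2, -4, -1] -> [-4, -1]
  drop 2 from [-1, 2, -5] -> [-1, -5]
  satisfied 3 clause(s); 5 remain; assigned so far: [2]
unit clause [3] forces x3=T; simplify:
  satisfied 1 clause(s); 4 remain; assigned so far: [2, 3]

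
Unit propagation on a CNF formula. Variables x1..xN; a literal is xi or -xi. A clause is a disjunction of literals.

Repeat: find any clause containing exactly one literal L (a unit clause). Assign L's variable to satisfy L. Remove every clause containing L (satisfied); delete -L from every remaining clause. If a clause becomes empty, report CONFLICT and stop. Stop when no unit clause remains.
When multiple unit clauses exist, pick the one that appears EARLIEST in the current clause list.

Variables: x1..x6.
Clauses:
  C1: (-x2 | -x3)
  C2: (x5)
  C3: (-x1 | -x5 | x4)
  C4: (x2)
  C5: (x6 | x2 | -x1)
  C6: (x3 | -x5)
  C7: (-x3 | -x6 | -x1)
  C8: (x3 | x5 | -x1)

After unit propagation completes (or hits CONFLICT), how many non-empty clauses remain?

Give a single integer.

unit clause [5] forces x5=T; simplify:
  drop -5 from [-1, -5, 4] -> [-1, 4]
  drop -5 from [3, -5] -> [3]
  satisfied 2 clause(s); 6 remain; assigned so far: [5]
unit clause [2] forces x2=T; simplify:
  drop -2 from [-2, -3] -> [-3]
  satisfied 2 clause(s); 4 remain; assigned so far: [2, 5]
unit clause [-3] forces x3=F; simplify:
  drop 3 from [3] -> [] (empty!)
  satisfied 2 clause(s); 2 remain; assigned so far: [2, 3, 5]
CONFLICT (empty clause)

Answer: 1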